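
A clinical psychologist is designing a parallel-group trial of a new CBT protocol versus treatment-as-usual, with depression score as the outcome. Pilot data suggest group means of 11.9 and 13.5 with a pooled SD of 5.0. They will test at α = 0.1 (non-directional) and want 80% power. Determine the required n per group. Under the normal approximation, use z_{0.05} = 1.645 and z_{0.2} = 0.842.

n = 121 per group

Cohen's d = |M₁ − M₂| / SD_pooled = |11.9 − 13.5| / 5.0 = 1.6 / 5.0 = 0.320.
For two independent groups with equal n: n = 2·((z_{α/2} + z_β) / d)².
z_{α/2} + z_β = 1.645 + 0.842 = 2.487.
n = 2 × (2.487 / 0.320)² = 2 × 7.772² = 2 × 60.40 = 120.8.
Round up to the next whole participant.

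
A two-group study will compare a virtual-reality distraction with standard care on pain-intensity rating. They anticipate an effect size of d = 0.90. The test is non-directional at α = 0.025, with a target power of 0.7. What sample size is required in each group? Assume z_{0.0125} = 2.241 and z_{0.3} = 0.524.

For two independent groups with equal n: n = 2·((z_{α/2} + z_β) / d)².
z_{α/2} + z_β = 2.241 + 0.524 = 2.765.
n = 2 × (2.765 / 0.90)² = 2 × 3.072² = 2 × 9.44 = 18.9.
Round up to the next whole participant.

n = 19 per group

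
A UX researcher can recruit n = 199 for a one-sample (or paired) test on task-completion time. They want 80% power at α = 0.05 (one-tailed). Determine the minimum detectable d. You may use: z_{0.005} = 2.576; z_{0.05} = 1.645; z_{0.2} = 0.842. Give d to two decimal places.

For a single sample (or paired design) of n = 199: d_min = (z_{α} + z_β)/√n.
z-sum = 1.645 + 0.842 = 2.487.
d_min = 2.487 / √199 = 2.487 / 14.107 = 0.176.

d_min ≈ 0.18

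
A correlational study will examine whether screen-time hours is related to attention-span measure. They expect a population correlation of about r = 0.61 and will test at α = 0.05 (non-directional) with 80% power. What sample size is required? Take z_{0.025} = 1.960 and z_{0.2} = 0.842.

Fisher's z: C = ½·ln((1+r)/(1−r)) = ½·ln(4.1282) = 0.7089.
n = ((z_{α/2} + z_β)/C)² + 3.
(1.960 + 0.842) / 0.7089 = 2.802 / 0.7089 = 3.953.
n = 3.953² + 3 = 15.62 + 3 = 18.6.
Round up.

n = 19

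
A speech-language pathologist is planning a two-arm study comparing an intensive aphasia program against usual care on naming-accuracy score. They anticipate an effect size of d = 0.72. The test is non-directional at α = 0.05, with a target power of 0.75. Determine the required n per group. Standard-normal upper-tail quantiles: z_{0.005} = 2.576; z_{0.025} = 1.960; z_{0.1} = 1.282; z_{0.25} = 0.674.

For two independent groups with equal n: n = 2·((z_{α/2} + z_β) / d)².
z_{α/2} + z_β = 1.960 + 0.674 = 2.634.
n = 2 × (2.634 / 0.72)² = 2 × 3.658² = 2 × 13.38 = 26.8.
Round up to the next whole participant.

n = 27 per group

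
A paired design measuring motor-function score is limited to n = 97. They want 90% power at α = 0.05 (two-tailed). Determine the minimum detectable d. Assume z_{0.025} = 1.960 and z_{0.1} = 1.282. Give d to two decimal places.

d_min ≈ 0.33

For a single sample (or paired design) of n = 97: d_min = (z_{α/2} + z_β)/√n.
z-sum = 1.960 + 1.282 = 3.242.
d_min = 3.242 / √97 = 3.242 / 9.849 = 0.329.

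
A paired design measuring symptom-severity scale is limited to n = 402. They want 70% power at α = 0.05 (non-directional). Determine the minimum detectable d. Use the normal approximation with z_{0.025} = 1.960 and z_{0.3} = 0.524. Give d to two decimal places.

For a single sample (or paired design) of n = 402: d_min = (z_{α/2} + z_β)/√n.
z-sum = 1.960 + 0.524 = 2.484.
d_min = 2.484 / √402 = 2.484 / 20.050 = 0.124.

d_min ≈ 0.12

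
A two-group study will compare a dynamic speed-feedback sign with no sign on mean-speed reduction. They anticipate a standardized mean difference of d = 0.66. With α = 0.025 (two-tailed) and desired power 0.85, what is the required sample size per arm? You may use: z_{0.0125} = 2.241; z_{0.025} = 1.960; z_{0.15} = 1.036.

For two independent groups with equal n: n = 2·((z_{α/2} + z_β) / d)².
z_{α/2} + z_β = 2.241 + 1.036 = 3.277.
n = 2 × (3.277 / 0.66)² = 2 × 4.965² = 2 × 24.65 = 49.3.
Round up to the next whole participant.

n = 50 per group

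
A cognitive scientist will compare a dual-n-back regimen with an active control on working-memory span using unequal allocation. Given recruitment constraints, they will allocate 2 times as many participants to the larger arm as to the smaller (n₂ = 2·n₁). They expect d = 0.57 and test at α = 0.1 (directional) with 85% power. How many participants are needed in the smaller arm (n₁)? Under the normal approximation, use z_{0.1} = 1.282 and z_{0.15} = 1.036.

With allocation ratio k = n₂/n₁ = 2, Var(x̄₁−x̄₂) = σ²(1/n₁ + 1/(k·n₁)) = σ²·(k+1)/(k·n₁).
So n₁ = (1 + 1/k)·((z_{α} + z_β)/d)² = 1.500 × (2.318/0.57)².
n₁ = 1.500 × 16.54 = 24.8.
Round up: n₁ = 25, giving n₂ = 2 × 25 = 50.

n₁ = 25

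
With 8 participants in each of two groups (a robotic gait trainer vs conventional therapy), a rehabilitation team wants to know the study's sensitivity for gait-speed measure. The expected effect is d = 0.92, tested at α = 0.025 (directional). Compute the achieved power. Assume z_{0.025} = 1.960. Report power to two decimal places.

For two equal groups, power = Φ(d·√(n/2) − z_{α}).
d·√(n/2) = 0.92 × √(8/2) = 0.92 × 2.000 = 1.840.
z_β = 1.840 − 1.960 = -0.120.
Power = Φ(-0.120) = 0.452.

power ≈ 0.45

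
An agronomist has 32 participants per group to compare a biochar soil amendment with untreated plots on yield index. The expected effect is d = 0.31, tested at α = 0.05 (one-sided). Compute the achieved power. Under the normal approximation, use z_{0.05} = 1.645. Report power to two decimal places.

power ≈ 0.34

For two equal groups, power = Φ(d·√(n/2) − z_{α}).
d·√(n/2) = 0.31 × √(32/2) = 0.31 × 4.000 = 1.240.
z_β = 1.240 − 1.645 = -0.405.
Power = Φ(-0.405) = 0.343.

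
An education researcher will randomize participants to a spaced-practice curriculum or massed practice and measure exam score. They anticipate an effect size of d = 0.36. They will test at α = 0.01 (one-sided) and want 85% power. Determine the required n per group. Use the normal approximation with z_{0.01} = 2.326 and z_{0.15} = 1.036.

For two independent groups with equal n: n = 2·((z_{α} + z_β) / d)².
z_{α} + z_β = 2.326 + 1.036 = 3.362.
n = 2 × (3.362 / 0.36)² = 2 × 9.339² = 2 × 87.21 = 174.4.
Round up to the next whole participant.

n = 175 per group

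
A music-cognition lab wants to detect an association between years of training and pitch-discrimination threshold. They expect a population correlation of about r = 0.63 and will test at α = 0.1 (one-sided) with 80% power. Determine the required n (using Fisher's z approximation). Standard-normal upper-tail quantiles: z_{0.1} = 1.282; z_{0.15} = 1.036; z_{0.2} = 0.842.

n = 12

Fisher's z: C = ½·ln((1+r)/(1−r)) = ½·ln(4.4054) = 0.7414.
n = ((z_{α} + z_β)/C)² + 3.
(1.282 + 0.842) / 0.7414 = 2.124 / 0.7414 = 2.865.
n = 2.865² + 3 = 8.21 + 3 = 11.2.
Round up.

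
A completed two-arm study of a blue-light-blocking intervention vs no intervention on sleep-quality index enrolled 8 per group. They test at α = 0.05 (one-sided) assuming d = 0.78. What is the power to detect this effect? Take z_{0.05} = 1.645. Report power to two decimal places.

power ≈ 0.47

For two equal groups, power = Φ(d·√(n/2) − z_{α}).
d·√(n/2) = 0.78 × √(8/2) = 0.78 × 2.000 = 1.560.
z_β = 1.560 − 1.645 = -0.085.
Power = Φ(-0.085) = 0.466.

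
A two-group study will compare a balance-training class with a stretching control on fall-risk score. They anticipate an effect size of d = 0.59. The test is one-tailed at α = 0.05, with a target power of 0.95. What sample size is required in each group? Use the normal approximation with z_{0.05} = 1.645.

For two independent groups with equal n: n = 2·((z_{α} + z_β) / d)².
z_{α} + z_β = 1.645 + 1.645 = 3.290.
n = 2 × (3.290 / 0.59)² = 2 × 5.576² = 2 × 31.09 = 62.2.
Round up to the next whole participant.

n = 63 per group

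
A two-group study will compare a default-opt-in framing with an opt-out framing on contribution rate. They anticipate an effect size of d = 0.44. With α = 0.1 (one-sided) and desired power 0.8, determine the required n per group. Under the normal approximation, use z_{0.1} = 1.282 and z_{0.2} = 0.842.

n = 47 per group

For two independent groups with equal n: n = 2·((z_{α} + z_β) / d)².
z_{α} + z_β = 1.282 + 0.842 = 2.124.
n = 2 × (2.124 / 0.44)² = 2 × 4.827² = 2 × 23.30 = 46.6.
Round up to the next whole participant.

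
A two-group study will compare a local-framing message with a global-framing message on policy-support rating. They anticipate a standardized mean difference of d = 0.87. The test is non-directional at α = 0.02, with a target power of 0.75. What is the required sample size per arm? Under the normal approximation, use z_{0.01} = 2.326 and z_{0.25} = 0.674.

For two independent groups with equal n: n = 2·((z_{α/2} + z_β) / d)².
z_{α/2} + z_β = 2.326 + 0.674 = 3.000.
n = 2 × (3.000 / 0.87)² = 2 × 3.448² = 2 × 11.89 = 23.8.
Round up to the next whole participant.

n = 24 per group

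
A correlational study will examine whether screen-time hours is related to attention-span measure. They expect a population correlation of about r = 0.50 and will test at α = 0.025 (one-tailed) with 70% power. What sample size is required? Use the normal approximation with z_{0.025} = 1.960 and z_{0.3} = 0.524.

n = 24

Fisher's z: C = ½·ln((1+r)/(1−r)) = ½·ln(3.0000) = 0.5493.
n = ((z_{α} + z_β)/C)² + 3.
(1.960 + 0.524) / 0.5493 = 2.484 / 0.5493 = 4.522.
n = 4.522² + 3 = 20.45 + 3 = 23.4.
Round up.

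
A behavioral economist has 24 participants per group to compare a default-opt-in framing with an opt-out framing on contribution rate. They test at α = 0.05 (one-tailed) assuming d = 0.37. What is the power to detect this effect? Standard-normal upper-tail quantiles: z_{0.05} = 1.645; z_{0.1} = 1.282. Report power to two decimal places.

power ≈ 0.36

For two equal groups, power = Φ(d·√(n/2) − z_{α}).
d·√(n/2) = 0.37 × √(24/2) = 0.37 × 3.464 = 1.282.
z_β = 1.282 − 1.645 = -0.363.
Power = Φ(-0.363) = 0.358.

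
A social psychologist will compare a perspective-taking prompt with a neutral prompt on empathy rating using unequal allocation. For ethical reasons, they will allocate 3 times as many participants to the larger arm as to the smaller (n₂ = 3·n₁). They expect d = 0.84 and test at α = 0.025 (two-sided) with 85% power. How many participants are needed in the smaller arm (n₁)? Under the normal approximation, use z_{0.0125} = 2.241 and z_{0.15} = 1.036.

n₁ = 21

With allocation ratio k = n₂/n₁ = 3, Var(x̄₁−x̄₂) = σ²(1/n₁ + 1/(k·n₁)) = σ²·(k+1)/(k·n₁).
So n₁ = (1 + 1/k)·((z_{α/2} + z_β)/d)² = 1.333 × (3.277/0.84)².
n₁ = 1.333 × 15.22 = 20.3.
Round up: n₁ = 21, giving n₂ = 3 × 21 = 63.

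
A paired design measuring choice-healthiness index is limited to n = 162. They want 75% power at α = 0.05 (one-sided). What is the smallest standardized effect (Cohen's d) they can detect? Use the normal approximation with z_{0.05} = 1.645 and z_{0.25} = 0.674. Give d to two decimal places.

d_min ≈ 0.18

For a single sample (or paired design) of n = 162: d_min = (z_{α} + z_β)/√n.
z-sum = 1.645 + 0.674 = 2.319.
d_min = 2.319 / √162 = 2.319 / 12.728 = 0.182.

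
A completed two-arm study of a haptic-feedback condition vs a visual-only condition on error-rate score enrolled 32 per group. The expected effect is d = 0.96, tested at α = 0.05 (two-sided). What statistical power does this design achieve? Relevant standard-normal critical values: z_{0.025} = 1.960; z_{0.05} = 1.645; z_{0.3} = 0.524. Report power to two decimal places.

For two equal groups, power = Φ(d·√(n/2) − z_{α/2}).
d·√(n/2) = 0.96 × √(32/2) = 0.96 × 4.000 = 3.840.
z_β = 3.840 − 1.960 = 1.880.
Power = Φ(1.880) = 0.970.

power ≈ 0.97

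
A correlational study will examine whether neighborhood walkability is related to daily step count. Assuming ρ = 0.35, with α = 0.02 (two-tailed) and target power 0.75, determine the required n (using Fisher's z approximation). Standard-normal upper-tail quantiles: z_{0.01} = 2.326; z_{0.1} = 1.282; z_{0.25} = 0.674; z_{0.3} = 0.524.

n = 71

Fisher's z: C = ½·ln((1+r)/(1−r)) = ½·ln(2.0769) = 0.3654.
n = ((z_{α/2} + z_β)/C)² + 3.
(2.326 + 0.674) / 0.3654 = 3.000 / 0.3654 = 8.210.
n = 8.210² + 3 = 67.41 + 3 = 70.4.
Round up.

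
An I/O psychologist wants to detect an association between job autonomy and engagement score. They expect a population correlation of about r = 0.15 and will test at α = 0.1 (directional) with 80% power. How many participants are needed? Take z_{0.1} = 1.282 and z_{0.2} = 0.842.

Fisher's z: C = ½·ln((1+r)/(1−r)) = ½·ln(1.3529) = 0.1511.
n = ((z_{α} + z_β)/C)² + 3.
(1.282 + 0.842) / 0.1511 = 2.124 / 0.1511 = 14.057.
n = 14.057² + 3 = 197.60 + 3 = 200.6.
Round up.

n = 201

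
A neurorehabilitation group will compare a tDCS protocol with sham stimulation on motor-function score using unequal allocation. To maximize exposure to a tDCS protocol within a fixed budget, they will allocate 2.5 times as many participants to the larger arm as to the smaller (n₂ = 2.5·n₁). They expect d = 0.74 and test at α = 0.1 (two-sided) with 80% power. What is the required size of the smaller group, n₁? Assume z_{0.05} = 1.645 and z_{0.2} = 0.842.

With allocation ratio k = n₂/n₁ = 2.5, Var(x̄₁−x̄₂) = σ²(1/n₁ + 1/(k·n₁)) = σ²·(k+1)/(k·n₁).
So n₁ = (1 + 1/k)·((z_{α/2} + z_β)/d)² = 1.400 × (2.487/0.74)².
n₁ = 1.400 × 11.30 = 15.8.
Round up: n₁ = 16, giving n₂ = 2.5 × 16 = 40.

n₁ = 16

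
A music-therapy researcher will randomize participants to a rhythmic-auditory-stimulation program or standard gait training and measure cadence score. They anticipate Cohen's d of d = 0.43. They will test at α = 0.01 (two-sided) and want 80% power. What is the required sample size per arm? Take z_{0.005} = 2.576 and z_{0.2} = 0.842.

For two independent groups with equal n: n = 2·((z_{α/2} + z_β) / d)².
z_{α/2} + z_β = 2.576 + 0.842 = 3.418.
n = 2 × (3.418 / 0.43)² = 2 × 7.949² = 2 × 63.18 = 126.4.
Round up to the next whole participant.

n = 127 per group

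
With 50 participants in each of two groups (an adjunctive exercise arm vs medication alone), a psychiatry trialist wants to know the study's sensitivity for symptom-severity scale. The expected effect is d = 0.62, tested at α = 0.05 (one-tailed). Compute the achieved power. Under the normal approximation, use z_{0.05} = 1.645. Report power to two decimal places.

For two equal groups, power = Φ(d·√(n/2) − z_{α}).
d·√(n/2) = 0.62 × √(50/2) = 0.62 × 5.000 = 3.100.
z_β = 3.100 − 1.645 = 1.455.
Power = Φ(1.455) = 0.927.

power ≈ 0.93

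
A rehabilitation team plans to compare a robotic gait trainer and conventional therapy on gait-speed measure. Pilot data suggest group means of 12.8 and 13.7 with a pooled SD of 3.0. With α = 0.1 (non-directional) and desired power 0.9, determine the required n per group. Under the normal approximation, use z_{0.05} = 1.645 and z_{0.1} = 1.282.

Cohen's d = |M₁ − M₂| / SD_pooled = |12.8 − 13.7| / 3.0 = 0.9 / 3.0 = 0.300.
For two independent groups with equal n: n = 2·((z_{α/2} + z_β) / d)².
z_{α/2} + z_β = 1.645 + 1.282 = 2.927.
n = 2 × (2.927 / 0.300)² = 2 × 9.757² = 2 × 95.19 = 190.4.
Round up to the next whole participant.

n = 191 per group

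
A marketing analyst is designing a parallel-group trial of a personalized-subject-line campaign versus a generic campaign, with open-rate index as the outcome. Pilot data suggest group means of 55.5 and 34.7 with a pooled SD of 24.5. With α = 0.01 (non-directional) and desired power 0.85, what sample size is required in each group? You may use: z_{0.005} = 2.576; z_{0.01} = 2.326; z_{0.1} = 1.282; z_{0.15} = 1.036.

Cohen's d = |M₁ − M₂| / SD_pooled = |55.5 − 34.7| / 24.5 = 20.8 / 24.5 = 0.849.
For two independent groups with equal n: n = 2·((z_{α/2} + z_β) / d)².
z_{α/2} + z_β = 2.576 + 1.036 = 3.612.
n = 2 × (3.612 / 0.849)² = 2 × 4.254² = 2 × 18.10 = 36.2.
Round up to the next whole participant.

n = 37 per group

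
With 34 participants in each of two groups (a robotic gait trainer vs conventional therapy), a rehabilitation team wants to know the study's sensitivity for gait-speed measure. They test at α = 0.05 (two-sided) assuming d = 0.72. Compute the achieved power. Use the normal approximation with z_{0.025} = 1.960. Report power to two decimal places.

power ≈ 0.84

For two equal groups, power = Φ(d·√(n/2) − z_{α/2}).
d·√(n/2) = 0.72 × √(34/2) = 0.72 × 4.123 = 2.969.
z_β = 2.969 − 1.960 = 1.009.
Power = Φ(1.009) = 0.843.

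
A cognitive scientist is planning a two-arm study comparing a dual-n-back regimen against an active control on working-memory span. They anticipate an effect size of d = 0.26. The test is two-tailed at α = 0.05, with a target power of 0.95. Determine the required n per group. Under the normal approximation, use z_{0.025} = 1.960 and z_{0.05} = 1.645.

n = 385 per group

For two independent groups with equal n: n = 2·((z_{α/2} + z_β) / d)².
z_{α/2} + z_β = 1.960 + 1.645 = 3.605.
n = 2 × (3.605 / 0.26)² = 2 × 13.865² = 2 × 192.25 = 384.5.
Round up to the next whole participant.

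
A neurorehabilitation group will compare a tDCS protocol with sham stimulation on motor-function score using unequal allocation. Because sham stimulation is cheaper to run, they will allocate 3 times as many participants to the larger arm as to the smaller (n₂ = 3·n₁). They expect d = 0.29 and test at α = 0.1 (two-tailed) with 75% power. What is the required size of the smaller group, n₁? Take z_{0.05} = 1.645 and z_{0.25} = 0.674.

n₁ = 86

With allocation ratio k = n₂/n₁ = 3, Var(x̄₁−x̄₂) = σ²(1/n₁ + 1/(k·n₁)) = σ²·(k+1)/(k·n₁).
So n₁ = (1 + 1/k)·((z_{α/2} + z_β)/d)² = 1.333 × (2.319/0.29)².
n₁ = 1.333 × 63.94 = 85.3.
Round up: n₁ = 86, giving n₂ = 3 × 86 = 258.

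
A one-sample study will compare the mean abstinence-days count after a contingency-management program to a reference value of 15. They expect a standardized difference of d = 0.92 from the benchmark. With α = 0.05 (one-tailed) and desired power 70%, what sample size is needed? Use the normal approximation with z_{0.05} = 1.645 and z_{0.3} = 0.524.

For a one-sample test: n = ((z_{α} + z_β) / d)².
z_{α} + z_β = 1.645 + 0.524 = 2.169.
n = (2.169 / 0.92)² = 2.358² = 5.56.
Round up.

n = 6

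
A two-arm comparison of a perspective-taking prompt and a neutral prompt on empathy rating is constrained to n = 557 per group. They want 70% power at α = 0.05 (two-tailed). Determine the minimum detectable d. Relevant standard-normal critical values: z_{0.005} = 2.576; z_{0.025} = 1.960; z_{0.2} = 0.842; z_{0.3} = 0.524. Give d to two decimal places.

For two independent groups of n = 557 each: d_min = (z_{α/2} + z_β)·√(2/n).
z-sum = 1.960 + 0.524 = 2.484.
d_min = 2.484 × √(2/557) = 2.484 × 0.0599 = 0.149.

d_min ≈ 0.15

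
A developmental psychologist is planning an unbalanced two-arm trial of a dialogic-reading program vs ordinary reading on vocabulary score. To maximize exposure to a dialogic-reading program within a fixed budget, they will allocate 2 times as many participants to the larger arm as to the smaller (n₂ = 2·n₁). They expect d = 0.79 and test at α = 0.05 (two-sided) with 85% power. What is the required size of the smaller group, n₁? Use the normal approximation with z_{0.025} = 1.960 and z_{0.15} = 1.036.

With allocation ratio k = n₂/n₁ = 2, Var(x̄₁−x̄₂) = σ²(1/n₁ + 1/(k·n₁)) = σ²·(k+1)/(k·n₁).
So n₁ = (1 + 1/k)·((z_{α/2} + z_β)/d)² = 1.500 × (2.996/0.79)².
n₁ = 1.500 × 14.38 = 21.6.
Round up: n₁ = 22, giving n₂ = 2 × 22 = 44.

n₁ = 22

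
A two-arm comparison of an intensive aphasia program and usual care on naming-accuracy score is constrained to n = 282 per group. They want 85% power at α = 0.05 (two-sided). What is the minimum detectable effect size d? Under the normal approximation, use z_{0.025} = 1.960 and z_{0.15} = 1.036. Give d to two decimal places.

d_min ≈ 0.25

For two independent groups of n = 282 each: d_min = (z_{α/2} + z_β)·√(2/n).
z-sum = 1.960 + 1.036 = 2.996.
d_min = 2.996 × √(2/282) = 2.996 × 0.0842 = 0.252.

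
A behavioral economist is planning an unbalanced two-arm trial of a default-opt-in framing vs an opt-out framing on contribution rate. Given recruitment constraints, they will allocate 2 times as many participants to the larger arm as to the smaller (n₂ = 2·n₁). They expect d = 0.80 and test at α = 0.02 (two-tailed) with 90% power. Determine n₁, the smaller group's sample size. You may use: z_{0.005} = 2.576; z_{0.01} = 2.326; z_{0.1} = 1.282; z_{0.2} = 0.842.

With allocation ratio k = n₂/n₁ = 2, Var(x̄₁−x̄₂) = σ²(1/n₁ + 1/(k·n₁)) = σ²·(k+1)/(k·n₁).
So n₁ = (1 + 1/k)·((z_{α/2} + z_β)/d)² = 1.500 × (3.608/0.80)².
n₁ = 1.500 × 20.34 = 30.5.
Round up: n₁ = 31, giving n₂ = 2 × 31 = 62.

n₁ = 31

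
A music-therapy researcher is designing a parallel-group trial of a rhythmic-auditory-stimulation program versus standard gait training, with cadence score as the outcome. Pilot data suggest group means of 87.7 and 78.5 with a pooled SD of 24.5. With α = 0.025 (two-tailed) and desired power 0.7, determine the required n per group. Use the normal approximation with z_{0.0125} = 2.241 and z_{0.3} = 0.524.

Cohen's d = |M₁ − M₂| / SD_pooled = |87.7 − 78.5| / 24.5 = 9.2 / 24.5 = 0.376.
For two independent groups with equal n: n = 2·((z_{α/2} + z_β) / d)².
z_{α/2} + z_β = 2.241 + 0.524 = 2.765.
n = 2 × (2.765 / 0.376)² = 2 × 7.354² = 2 × 54.08 = 108.2.
Round up to the next whole participant.

n = 109 per group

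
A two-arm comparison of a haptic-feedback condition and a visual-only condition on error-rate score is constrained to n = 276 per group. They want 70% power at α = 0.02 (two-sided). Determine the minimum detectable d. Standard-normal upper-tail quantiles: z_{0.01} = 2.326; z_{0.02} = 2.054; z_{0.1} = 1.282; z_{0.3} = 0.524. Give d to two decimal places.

d_min ≈ 0.24

For two independent groups of n = 276 each: d_min = (z_{α/2} + z_β)·√(2/n).
z-sum = 2.326 + 0.524 = 2.850.
d_min = 2.850 × √(2/276) = 2.850 × 0.0851 = 0.243.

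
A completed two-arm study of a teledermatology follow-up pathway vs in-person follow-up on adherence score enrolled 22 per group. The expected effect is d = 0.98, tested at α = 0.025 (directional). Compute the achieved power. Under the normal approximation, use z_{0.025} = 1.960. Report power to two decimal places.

power ≈ 0.90

For two equal groups, power = Φ(d·√(n/2) − z_{α}).
d·√(n/2) = 0.98 × √(22/2) = 0.98 × 3.317 = 3.250.
z_β = 3.250 − 1.960 = 1.290.
Power = Φ(1.290) = 0.902.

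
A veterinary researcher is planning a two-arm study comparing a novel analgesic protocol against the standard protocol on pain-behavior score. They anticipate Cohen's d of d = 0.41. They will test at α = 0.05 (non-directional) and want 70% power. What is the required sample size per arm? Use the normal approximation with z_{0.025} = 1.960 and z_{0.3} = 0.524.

n = 74 per group

For two independent groups with equal n: n = 2·((z_{α/2} + z_β) / d)².
z_{α/2} + z_β = 1.960 + 0.524 = 2.484.
n = 2 × (2.484 / 0.41)² = 2 × 6.059² = 2 × 36.71 = 73.4.
Round up to the next whole participant.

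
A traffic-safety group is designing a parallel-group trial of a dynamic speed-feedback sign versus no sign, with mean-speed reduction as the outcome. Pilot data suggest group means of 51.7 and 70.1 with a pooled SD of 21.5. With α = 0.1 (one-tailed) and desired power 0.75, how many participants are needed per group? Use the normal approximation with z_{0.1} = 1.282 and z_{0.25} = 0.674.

Cohen's d = |M₁ − M₂| / SD_pooled = |51.7 − 70.1| / 21.5 = 18.4 / 21.5 = 0.856.
For two independent groups with equal n: n = 2·((z_{α} + z_β) / d)².
z_{α} + z_β = 1.282 + 0.674 = 1.956.
n = 2 × (1.956 / 0.856)² = 2 × 2.285² = 2 × 5.22 = 10.4.
Round up to the next whole participant.

n = 11 per group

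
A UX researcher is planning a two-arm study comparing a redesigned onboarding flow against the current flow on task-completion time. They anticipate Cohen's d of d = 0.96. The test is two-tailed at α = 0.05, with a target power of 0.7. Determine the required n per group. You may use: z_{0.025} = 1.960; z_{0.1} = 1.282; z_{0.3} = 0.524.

n = 14 per group

For two independent groups with equal n: n = 2·((z_{α/2} + z_β) / d)².
z_{α/2} + z_β = 1.960 + 0.524 = 2.484.
n = 2 × (2.484 / 0.96)² = 2 × 2.587² = 2 × 6.70 = 13.4.
Round up to the next whole participant.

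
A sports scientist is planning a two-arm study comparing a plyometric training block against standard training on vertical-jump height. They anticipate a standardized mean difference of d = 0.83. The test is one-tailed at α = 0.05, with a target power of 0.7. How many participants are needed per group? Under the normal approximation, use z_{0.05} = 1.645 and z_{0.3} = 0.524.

n = 14 per group

For two independent groups with equal n: n = 2·((z_{α} + z_β) / d)².
z_{α} + z_β = 1.645 + 0.524 = 2.169.
n = 2 × (2.169 / 0.83)² = 2 × 2.613² = 2 × 6.83 = 13.7.
Round up to the next whole participant.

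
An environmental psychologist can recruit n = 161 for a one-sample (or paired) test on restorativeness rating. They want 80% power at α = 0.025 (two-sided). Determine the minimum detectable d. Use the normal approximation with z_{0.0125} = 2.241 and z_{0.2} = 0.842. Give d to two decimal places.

For a single sample (or paired design) of n = 161: d_min = (z_{α/2} + z_β)/√n.
z-sum = 2.241 + 0.842 = 3.083.
d_min = 3.083 / √161 = 3.083 / 12.689 = 0.243.

d_min ≈ 0.24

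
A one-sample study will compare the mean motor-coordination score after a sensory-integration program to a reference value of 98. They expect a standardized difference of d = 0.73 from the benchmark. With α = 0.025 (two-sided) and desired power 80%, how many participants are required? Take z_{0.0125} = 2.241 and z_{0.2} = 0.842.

For a one-sample test: n = ((z_{α/2} + z_β) / d)².
z_{α/2} + z_β = 2.241 + 0.842 = 3.083.
n = (3.083 / 0.73)² = 4.223² = 17.84.
Round up.

n = 18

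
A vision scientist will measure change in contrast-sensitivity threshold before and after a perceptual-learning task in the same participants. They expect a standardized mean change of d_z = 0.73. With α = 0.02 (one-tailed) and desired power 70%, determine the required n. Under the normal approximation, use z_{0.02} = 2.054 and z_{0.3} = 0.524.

n = 13 pairs

For a paired (one-sample on differences) test: n = ((z_{α} + z_β) / d)².
z_{α} + z_β = 2.054 + 0.524 = 2.578.
n = (2.578 / 0.73)² = 3.532² = 12.47.
Round up.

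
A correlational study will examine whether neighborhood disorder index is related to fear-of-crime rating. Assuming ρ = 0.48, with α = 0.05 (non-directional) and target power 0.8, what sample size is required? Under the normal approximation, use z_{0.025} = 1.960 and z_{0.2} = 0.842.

Fisher's z: C = ½·ln((1+r)/(1−r)) = ½·ln(2.8462) = 0.5230.
n = ((z_{α/2} + z_β)/C)² + 3.
(1.960 + 0.842) / 0.5230 = 2.802 / 0.5230 = 5.358.
n = 5.358² + 3 = 28.70 + 3 = 31.7.
Round up.

n = 32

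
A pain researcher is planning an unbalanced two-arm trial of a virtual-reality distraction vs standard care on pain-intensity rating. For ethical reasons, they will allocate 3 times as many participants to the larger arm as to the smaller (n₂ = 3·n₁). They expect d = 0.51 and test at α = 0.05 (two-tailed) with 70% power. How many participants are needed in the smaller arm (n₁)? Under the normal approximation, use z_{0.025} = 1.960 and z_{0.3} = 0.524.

n₁ = 32

With allocation ratio k = n₂/n₁ = 3, Var(x̄₁−x̄₂) = σ²(1/n₁ + 1/(k·n₁)) = σ²·(k+1)/(k·n₁).
So n₁ = (1 + 1/k)·((z_{α/2} + z_β)/d)² = 1.333 × (2.484/0.51)².
n₁ = 1.333 × 23.72 = 31.6.
Round up: n₁ = 32, giving n₂ = 3 × 32 = 96.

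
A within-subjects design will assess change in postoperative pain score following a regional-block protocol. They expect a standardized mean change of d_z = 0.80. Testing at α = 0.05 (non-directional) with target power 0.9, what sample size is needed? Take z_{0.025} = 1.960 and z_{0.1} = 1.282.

For a paired (one-sample on differences) test: n = ((z_{α/2} + z_β) / d)².
z_{α/2} + z_β = 1.960 + 1.282 = 3.242.
n = (3.242 / 0.80)² = 4.052² = 16.42.
Round up.

n = 17 pairs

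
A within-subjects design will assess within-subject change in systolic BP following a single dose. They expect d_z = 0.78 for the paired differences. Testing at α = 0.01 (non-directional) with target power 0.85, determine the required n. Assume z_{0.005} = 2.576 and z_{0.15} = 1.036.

For a paired (one-sample on differences) test: n = ((z_{α/2} + z_β) / d)².
z_{α/2} + z_β = 2.576 + 1.036 = 3.612.
n = (3.612 / 0.78)² = 4.631² = 21.44.
Round up.

n = 22 pairs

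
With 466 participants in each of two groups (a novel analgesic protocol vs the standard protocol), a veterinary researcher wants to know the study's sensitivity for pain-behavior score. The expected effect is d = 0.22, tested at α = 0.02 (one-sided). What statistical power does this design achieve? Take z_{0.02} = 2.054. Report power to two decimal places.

power ≈ 0.90

For two equal groups, power = Φ(d·√(n/2) − z_{α}).
d·√(n/2) = 0.22 × √(466/2) = 0.22 × 15.264 = 3.358.
z_β = 3.358 − 2.054 = 1.304.
Power = Φ(1.304) = 0.904.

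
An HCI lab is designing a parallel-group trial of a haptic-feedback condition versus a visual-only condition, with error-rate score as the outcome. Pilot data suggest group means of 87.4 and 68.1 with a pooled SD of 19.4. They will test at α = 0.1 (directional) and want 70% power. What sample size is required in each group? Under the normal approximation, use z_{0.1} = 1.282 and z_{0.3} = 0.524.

Cohen's d = |M₁ − M₂| / SD_pooled = |87.4 − 68.1| / 19.4 = 19.3 / 19.4 = 0.995.
For two independent groups with equal n: n = 2·((z_{α} + z_β) / d)².
z_{α} + z_β = 1.282 + 0.524 = 1.806.
n = 2 × (1.806 / 0.995)² = 2 × 1.815² = 2 × 3.29 = 6.6.
Round up to the next whole participant.

n = 7 per group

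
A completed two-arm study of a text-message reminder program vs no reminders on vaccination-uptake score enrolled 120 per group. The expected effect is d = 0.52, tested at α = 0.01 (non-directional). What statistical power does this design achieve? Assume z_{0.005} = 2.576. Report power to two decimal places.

For two equal groups, power = Φ(d·√(n/2) − z_{α/2}).
d·√(n/2) = 0.52 × √(120/2) = 0.52 × 7.746 = 4.028.
z_β = 4.028 − 2.576 = 1.452.
Power = Φ(1.452) = 0.927.

power ≈ 0.93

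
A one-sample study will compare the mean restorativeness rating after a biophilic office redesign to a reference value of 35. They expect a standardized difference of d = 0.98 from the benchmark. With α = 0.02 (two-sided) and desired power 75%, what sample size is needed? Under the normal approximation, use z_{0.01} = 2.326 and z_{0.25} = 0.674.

For a one-sample test: n = ((z_{α/2} + z_β) / d)².
z_{α/2} + z_β = 2.326 + 0.674 = 3.000.
n = (3.000 / 0.98)² = 3.061² = 9.37.
Round up.

n = 10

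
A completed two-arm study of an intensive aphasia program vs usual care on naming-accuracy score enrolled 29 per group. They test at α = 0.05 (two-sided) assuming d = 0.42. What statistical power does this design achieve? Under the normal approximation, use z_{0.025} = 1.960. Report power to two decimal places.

power ≈ 0.36

For two equal groups, power = Φ(d·√(n/2) − z_{α/2}).
d·√(n/2) = 0.42 × √(29/2) = 0.42 × 3.808 = 1.599.
z_β = 1.599 − 1.960 = -0.361.
Power = Φ(-0.361) = 0.359.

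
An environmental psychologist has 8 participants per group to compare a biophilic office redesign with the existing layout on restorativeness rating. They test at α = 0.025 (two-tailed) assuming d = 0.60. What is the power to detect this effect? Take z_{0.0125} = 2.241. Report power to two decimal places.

For two equal groups, power = Φ(d·√(n/2) − z_{α/2}).
d·√(n/2) = 0.60 × √(8/2) = 0.60 × 2.000 = 1.200.
z_β = 1.200 − 2.241 = -1.041.
Power = Φ(-1.041) = 0.149.

power ≈ 0.15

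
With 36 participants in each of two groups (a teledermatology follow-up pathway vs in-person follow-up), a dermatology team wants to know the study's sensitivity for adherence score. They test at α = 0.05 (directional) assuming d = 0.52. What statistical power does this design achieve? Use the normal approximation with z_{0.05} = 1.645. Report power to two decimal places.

For two equal groups, power = Φ(d·√(n/2) − z_{α}).
d·√(n/2) = 0.52 × √(36/2) = 0.52 × 4.243 = 2.206.
z_β = 2.206 − 1.645 = 0.561.
Power = Φ(0.561) = 0.713.

power ≈ 0.71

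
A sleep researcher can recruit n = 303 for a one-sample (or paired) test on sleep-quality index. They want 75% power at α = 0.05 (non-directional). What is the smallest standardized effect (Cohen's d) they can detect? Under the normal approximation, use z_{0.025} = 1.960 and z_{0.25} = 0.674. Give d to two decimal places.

For a single sample (or paired design) of n = 303: d_min = (z_{α/2} + z_β)/√n.
z-sum = 1.960 + 0.674 = 2.634.
d_min = 2.634 / √303 = 2.634 / 17.407 = 0.151.

d_min ≈ 0.15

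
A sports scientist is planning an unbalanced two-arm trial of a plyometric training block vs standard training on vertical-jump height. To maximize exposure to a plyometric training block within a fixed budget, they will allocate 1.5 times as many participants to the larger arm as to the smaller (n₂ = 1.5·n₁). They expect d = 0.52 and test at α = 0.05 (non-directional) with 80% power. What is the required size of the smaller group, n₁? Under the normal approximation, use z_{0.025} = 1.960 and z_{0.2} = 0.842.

n₁ = 49

With allocation ratio k = n₂/n₁ = 1.5, Var(x̄₁−x̄₂) = σ²(1/n₁ + 1/(k·n₁)) = σ²·(k+1)/(k·n₁).
So n₁ = (1 + 1/k)·((z_{α/2} + z_β)/d)² = 1.667 × (2.802/0.52)².
n₁ = 1.667 × 29.04 = 48.4.
Round up: n₁ = 49, giving n₂ = ⌈1.5 × 49⌉ = ⌈73.5⌉ = 74.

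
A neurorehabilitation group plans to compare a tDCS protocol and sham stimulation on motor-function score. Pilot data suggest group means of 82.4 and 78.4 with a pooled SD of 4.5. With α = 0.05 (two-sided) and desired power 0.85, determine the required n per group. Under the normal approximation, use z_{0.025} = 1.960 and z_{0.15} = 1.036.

n = 23 per group

Cohen's d = |M₁ − M₂| / SD_pooled = |82.4 − 78.4| / 4.5 = 4.0 / 4.5 = 0.889.
For two independent groups with equal n: n = 2·((z_{α/2} + z_β) / d)².
z_{α/2} + z_β = 1.960 + 1.036 = 2.996.
n = 2 × (2.996 / 0.889)² = 2 × 3.370² = 2 × 11.36 = 22.7.
Round up to the next whole participant.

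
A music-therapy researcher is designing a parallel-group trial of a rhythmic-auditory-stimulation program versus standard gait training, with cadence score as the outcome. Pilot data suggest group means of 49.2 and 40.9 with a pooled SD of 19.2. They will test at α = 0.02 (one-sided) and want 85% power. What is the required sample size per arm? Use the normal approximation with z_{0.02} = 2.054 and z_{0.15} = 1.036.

n = 103 per group

Cohen's d = |M₁ − M₂| / SD_pooled = |49.2 − 40.9| / 19.2 = 8.3 / 19.2 = 0.432.
For two independent groups with equal n: n = 2·((z_{α} + z_β) / d)².
z_{α} + z_β = 2.054 + 1.036 = 3.090.
n = 2 × (3.090 / 0.432)² = 2 × 7.153² = 2 × 51.16 = 102.3.
Round up to the next whole participant.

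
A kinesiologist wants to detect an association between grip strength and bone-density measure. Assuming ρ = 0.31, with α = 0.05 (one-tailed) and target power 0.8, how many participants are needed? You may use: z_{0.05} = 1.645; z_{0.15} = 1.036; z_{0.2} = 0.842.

n = 64

Fisher's z: C = ½·ln((1+r)/(1−r)) = ½·ln(1.8986) = 0.3205.
n = ((z_{α} + z_β)/C)² + 3.
(1.645 + 0.842) / 0.3205 = 2.487 / 0.3205 = 7.760.
n = 7.760² + 3 = 60.21 + 3 = 63.2.
Round up.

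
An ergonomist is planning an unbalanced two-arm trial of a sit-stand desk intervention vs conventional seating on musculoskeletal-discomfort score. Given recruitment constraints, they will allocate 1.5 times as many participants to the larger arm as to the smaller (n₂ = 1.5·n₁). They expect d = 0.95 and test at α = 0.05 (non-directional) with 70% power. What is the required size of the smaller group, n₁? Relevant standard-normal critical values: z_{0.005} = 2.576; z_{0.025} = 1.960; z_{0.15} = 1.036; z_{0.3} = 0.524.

n₁ = 12

With allocation ratio k = n₂/n₁ = 1.5, Var(x̄₁−x̄₂) = σ²(1/n₁ + 1/(k·n₁)) = σ²·(k+1)/(k·n₁).
So n₁ = (1 + 1/k)·((z_{α/2} + z_β)/d)² = 1.667 × (2.484/0.95)².
n₁ = 1.667 × 6.84 = 11.4.
Round up: n₁ = 12, giving n₂ = 1.5 × 12 = 18.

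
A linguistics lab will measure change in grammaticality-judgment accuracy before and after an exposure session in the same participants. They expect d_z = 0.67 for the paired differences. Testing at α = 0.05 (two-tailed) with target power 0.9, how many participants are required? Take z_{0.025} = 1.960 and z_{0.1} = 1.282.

n = 24 pairs

For a paired (one-sample on differences) test: n = ((z_{α/2} + z_β) / d)².
z_{α/2} + z_β = 1.960 + 1.282 = 3.242.
n = (3.242 / 0.67)² = 4.839² = 23.41.
Round up.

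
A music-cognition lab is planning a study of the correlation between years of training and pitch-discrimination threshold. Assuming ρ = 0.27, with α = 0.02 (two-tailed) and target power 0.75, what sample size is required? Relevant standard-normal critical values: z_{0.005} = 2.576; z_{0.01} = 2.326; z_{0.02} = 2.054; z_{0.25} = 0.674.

n = 121

Fisher's z: C = ½·ln((1+r)/(1−r)) = ½·ln(1.7397) = 0.2769.
n = ((z_{α/2} + z_β)/C)² + 3.
(2.326 + 0.674) / 0.2769 = 3.000 / 0.2769 = 10.834.
n = 10.834² + 3 = 117.38 + 3 = 120.4.
Round up.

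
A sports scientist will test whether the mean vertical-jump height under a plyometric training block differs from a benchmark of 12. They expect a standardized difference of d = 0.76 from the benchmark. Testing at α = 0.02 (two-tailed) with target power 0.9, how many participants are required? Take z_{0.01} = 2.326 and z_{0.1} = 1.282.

For a one-sample test: n = ((z_{α/2} + z_β) / d)².
z_{α/2} + z_β = 2.326 + 1.282 = 3.608.
n = (3.608 / 0.76)² = 4.747² = 22.54.
Round up.

n = 23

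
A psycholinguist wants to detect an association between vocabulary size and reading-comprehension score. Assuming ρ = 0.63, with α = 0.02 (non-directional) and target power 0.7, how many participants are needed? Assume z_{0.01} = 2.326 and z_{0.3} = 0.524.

n = 18

Fisher's z: C = ½·ln((1+r)/(1−r)) = ½·ln(4.4054) = 0.7414.
n = ((z_{α/2} + z_β)/C)² + 3.
(2.326 + 0.524) / 0.7414 = 2.850 / 0.7414 = 3.844.
n = 3.844² + 3 = 14.78 + 3 = 17.8.
Round up.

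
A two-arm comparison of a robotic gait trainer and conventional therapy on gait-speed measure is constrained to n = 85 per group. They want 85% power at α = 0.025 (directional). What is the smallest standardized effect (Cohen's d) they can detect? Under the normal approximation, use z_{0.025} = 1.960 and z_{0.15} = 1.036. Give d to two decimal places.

For two independent groups of n = 85 each: d_min = (z_{α} + z_β)·√(2/n).
z-sum = 1.960 + 1.036 = 2.996.
d_min = 2.996 × √(2/85) = 2.996 × 0.1534 = 0.460.

d_min ≈ 0.46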